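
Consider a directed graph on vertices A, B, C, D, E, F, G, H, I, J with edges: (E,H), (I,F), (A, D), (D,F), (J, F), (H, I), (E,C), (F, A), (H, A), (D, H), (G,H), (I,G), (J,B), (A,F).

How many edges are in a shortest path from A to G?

4

Distance 0: A.
Distance 1: D, F.
Distance 2: H.
Distance 3: I.
Distance 4: G — contains G.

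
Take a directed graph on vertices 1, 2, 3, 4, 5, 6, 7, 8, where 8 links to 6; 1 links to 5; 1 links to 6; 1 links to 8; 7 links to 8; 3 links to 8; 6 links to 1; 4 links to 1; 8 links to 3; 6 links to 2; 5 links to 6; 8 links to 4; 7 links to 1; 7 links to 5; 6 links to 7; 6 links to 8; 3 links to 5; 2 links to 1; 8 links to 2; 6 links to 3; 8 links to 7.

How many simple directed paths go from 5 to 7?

5

5→6→1→8→7
5→6→2→1→8→7
5→6→3→8→7
5→6→7
5→6→8→7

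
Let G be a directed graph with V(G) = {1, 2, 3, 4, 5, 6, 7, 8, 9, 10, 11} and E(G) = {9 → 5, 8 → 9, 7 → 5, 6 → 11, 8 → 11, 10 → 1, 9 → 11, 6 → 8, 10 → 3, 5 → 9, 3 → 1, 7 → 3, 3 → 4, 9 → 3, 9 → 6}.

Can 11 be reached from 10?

No

Explore from 10.
Distance 1: reach 1, 3.
Distance 2: reach 4.
The search from 10 is exhausted; no directed path reaches 11.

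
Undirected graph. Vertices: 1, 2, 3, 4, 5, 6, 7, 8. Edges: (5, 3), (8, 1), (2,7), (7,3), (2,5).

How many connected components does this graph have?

From 1: component {1, 8}.
From 2: component {2, 3, 5, 7}.
From 4: component {4}.
From 6: component {6}.
That's 4 components.

4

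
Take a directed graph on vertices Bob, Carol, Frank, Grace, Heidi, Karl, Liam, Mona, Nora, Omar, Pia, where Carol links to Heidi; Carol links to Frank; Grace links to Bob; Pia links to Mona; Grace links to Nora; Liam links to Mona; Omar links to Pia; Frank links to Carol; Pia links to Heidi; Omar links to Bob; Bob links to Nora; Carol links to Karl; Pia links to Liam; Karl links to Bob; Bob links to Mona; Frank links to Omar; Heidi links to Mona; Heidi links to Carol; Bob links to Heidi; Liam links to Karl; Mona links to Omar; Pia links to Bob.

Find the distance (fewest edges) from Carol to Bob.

Distance 0: Carol.
Distance 1: Frank, Heidi, Karl.
Distance 2: Bob, Mona, Omar — contains Bob.

2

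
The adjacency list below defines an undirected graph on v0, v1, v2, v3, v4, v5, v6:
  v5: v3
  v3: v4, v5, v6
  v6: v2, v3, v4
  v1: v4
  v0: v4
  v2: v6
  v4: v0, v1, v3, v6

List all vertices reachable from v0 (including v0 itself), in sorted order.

Start at v0.
Its neighbours: v4.
Then their neighbours: v1, v3, v6.
Then next layer: v2, v5.
Every vertex is now reached.

v0, v1, v2, v3, v4, v5, v6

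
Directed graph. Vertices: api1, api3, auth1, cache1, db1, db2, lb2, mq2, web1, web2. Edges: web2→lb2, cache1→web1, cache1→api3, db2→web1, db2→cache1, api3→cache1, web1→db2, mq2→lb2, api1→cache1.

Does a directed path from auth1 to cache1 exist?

No

auth1 has no outgoing edges, so nothing is reachable from it.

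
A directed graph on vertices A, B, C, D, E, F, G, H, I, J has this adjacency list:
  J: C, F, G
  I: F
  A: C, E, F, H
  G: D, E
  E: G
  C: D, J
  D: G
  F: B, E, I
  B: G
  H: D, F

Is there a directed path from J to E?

Explore from J.
Distance 1: reach C, F, G.
Distance 2: reach B, D, E, I.
Found E.

Yes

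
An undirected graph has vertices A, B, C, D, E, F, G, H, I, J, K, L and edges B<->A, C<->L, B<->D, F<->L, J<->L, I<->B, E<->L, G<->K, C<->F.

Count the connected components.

4

From A: component {A, B, D, I}.
From C: component {C, E, F, J, L}.
From G: component {G, K}.
From H: component {H}.
That's 4 components.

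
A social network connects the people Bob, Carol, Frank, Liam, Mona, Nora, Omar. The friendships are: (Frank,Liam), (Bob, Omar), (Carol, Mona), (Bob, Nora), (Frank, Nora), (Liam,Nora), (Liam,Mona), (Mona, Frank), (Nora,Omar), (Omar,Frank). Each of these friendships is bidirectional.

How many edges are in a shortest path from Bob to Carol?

4

Distance 0: Bob.
Distance 1: Nora, Omar.
Distance 2: Frank, Liam.
Distance 3: Mona.
Distance 4: Carol — contains Carol.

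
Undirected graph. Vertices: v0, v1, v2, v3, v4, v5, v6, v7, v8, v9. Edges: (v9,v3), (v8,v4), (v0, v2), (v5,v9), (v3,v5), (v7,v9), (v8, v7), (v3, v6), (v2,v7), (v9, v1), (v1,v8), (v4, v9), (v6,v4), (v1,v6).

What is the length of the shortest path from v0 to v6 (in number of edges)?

5

Distance 0: v0.
Distance 1: v2.
Distance 2: v7.
Distance 3: v8, v9.
Distance 4: v1, v3, v4, v5.
Distance 5: v6 — contains v6.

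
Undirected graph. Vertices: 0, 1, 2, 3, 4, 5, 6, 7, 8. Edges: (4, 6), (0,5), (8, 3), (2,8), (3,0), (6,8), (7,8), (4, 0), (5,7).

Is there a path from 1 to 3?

1 has no edges, so nothing is reachable from it.

No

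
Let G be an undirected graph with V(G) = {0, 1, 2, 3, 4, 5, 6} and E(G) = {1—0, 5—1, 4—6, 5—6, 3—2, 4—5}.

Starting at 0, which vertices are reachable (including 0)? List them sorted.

0, 1, 4, 5, 6

Start at 0.
Its neighbours: 1.
Then their neighbours: 5.
Then next layer: 4, 6.
Nothing further is reachable.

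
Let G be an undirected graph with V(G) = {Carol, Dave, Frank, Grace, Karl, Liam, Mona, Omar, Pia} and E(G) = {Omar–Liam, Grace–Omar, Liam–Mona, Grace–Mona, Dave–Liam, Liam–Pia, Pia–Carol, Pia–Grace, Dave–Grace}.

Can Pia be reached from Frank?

Frank has no edges, so nothing is reachable from it.

No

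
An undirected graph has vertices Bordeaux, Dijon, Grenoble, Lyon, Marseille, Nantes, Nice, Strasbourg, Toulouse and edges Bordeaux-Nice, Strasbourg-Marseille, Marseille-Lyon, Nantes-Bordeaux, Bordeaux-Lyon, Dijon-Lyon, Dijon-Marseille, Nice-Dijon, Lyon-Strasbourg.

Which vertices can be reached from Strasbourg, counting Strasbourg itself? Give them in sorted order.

Bordeaux, Dijon, Lyon, Marseille, Nantes, Nice, Strasbourg

Start at Strasbourg.
Its neighbours: Lyon, Marseille.
Then their neighbours: Bordeaux, Dijon.
Then next layer: Nantes, Nice.
Nothing further is reachable.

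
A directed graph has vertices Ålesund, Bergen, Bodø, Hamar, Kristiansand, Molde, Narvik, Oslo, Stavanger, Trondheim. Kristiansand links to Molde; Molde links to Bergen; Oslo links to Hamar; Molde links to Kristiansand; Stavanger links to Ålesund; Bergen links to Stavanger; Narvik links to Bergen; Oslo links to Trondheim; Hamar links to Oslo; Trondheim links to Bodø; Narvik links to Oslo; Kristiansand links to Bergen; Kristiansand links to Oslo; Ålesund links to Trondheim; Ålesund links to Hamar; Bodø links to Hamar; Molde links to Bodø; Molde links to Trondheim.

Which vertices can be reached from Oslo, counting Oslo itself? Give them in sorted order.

Bodø, Hamar, Oslo, Trondheim

Start at Oslo.
Its neighbours: Hamar, Trondheim.
Then their neighbours: Bodø.
Nothing further is reachable.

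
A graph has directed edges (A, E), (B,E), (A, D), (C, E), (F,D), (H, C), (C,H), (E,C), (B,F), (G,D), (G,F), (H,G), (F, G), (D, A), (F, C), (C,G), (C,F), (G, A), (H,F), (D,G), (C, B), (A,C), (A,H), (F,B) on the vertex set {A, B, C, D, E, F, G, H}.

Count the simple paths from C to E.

26

C→B→E
C→B→F→D→A→E
C→B→F→D→G→A→E
C→B→F→G→A→E
C→B→F→G→D→A→E
C→E
C→F→B→E
C→F→D→A→E
... and 18 more.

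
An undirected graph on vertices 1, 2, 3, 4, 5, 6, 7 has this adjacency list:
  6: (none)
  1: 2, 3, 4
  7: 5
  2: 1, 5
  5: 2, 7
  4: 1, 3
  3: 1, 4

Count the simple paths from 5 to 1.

5–2–1

1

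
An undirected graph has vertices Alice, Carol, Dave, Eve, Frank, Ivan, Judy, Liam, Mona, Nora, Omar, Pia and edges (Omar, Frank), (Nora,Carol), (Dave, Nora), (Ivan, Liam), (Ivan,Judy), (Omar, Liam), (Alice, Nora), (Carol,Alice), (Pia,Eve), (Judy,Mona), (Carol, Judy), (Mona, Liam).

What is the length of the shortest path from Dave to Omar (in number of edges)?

Distance 0: Dave.
Distance 1: Nora.
Distance 2: Alice, Carol.
Distance 3: Judy.
Distance 4: Ivan, Mona.
Distance 5: Liam.
Distance 6: Omar — contains Omar.

6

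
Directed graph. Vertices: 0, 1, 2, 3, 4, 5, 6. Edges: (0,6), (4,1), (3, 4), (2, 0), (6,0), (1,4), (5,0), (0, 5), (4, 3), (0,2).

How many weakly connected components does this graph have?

2

From 0: component {0, 2, 5, 6}.
From 1: component {1, 3, 4}.
That's 2 components.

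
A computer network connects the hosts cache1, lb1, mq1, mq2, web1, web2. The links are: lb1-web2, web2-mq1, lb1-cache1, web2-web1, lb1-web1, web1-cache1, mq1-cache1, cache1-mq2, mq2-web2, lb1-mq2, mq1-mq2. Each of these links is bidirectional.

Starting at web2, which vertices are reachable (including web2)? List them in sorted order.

cache1, lb1, mq1, mq2, web1, web2

Start at web2.
Its neighbours: lb1, mq1, mq2, web1.
Then their neighbours: cache1.
Every vertex is now reached.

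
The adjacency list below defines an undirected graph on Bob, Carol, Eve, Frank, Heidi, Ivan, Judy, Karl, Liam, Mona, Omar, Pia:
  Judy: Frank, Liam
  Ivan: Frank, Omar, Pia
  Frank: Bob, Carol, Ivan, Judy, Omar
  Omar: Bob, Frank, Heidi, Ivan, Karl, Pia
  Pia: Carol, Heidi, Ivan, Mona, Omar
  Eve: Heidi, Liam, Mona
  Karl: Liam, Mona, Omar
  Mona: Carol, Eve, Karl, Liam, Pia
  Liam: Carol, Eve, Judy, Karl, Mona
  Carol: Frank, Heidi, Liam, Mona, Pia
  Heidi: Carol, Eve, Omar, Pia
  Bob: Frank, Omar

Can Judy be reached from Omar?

Explore from Omar.
Distance 1: reach Bob, Frank, Heidi, Ivan, Karl, Pia.
Distance 2: reach Carol, Eve, Judy, Liam, Mona.
Found Judy.

Yes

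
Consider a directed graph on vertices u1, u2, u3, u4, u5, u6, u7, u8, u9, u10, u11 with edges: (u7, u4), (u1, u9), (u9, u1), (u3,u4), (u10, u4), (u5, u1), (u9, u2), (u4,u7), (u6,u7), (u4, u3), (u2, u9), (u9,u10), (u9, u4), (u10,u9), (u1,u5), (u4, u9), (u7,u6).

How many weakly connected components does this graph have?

From u1: component {u1, u2, u3, u4, u5, u6, u7, u9, u10}.
From u8: component {u8}.
From u11: component {u11}.
That's 3 components.

3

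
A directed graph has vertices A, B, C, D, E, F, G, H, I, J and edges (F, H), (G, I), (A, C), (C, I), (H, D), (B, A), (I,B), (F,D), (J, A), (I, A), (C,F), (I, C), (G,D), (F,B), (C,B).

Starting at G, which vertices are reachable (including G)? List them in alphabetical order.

Start at G.
Its neighbours: D, I.
Then their neighbours: A, B, C.
Then next layer: F.
Then next layer: H.
Nothing further is reachable.

A, B, C, D, F, G, H, I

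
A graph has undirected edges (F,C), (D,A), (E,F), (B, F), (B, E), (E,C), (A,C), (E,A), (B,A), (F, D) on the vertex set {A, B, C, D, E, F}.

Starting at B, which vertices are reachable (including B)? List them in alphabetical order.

Start at B.
Its neighbours: A, E, F.
Then their neighbours: C, D.
Every vertex is now reached.

A, B, C, D, E, F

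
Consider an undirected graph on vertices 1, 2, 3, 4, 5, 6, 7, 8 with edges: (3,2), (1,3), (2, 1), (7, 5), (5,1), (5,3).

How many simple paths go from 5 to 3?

3

5–1–2–3
5–1–3
5–3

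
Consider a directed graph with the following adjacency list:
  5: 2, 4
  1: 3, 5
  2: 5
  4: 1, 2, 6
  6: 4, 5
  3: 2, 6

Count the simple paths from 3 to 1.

3

3→2→5→4→1
3→6→4→1
3→6→5→4→1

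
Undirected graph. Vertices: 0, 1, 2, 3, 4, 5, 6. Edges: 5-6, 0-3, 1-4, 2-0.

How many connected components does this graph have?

3

From 0: component {0, 2, 3}.
From 1: component {1, 4}.
From 5: component {5, 6}.
That's 3 components.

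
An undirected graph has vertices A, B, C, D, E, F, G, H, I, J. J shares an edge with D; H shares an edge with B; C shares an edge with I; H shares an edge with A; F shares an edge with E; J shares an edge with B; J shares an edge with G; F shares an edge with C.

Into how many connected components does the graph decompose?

2

From A: component {A, B, D, G, H, J}.
From C: component {C, E, F, I}.
That's 2 components.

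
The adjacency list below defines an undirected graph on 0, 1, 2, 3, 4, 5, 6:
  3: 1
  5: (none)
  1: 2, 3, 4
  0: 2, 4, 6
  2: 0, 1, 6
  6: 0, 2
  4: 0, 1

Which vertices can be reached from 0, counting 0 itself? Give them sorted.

Start at 0.
Its neighbours: 2, 4, 6.
Then their neighbours: 1.
Then next layer: 3.
Nothing further is reachable.

0, 1, 2, 3, 4, 6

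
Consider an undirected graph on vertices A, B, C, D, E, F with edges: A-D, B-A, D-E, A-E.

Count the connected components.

3

From A: component {A, B, D, E}.
From C: component {C}.
From F: component {F}.
That's 3 components.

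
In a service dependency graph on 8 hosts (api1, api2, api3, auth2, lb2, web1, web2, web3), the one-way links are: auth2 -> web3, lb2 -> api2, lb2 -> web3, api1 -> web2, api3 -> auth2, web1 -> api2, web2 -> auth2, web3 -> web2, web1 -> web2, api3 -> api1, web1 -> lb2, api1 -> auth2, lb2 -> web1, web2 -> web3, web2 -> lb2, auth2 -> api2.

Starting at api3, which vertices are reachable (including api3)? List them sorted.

Start at api3.
Its neighbours: api1, auth2.
Then their neighbours: api2, web2, web3.
Then next layer: lb2.
Then next layer: web1.
Every vertex is now reached.

api1, api2, api3, auth2, lb2, web1, web2, web3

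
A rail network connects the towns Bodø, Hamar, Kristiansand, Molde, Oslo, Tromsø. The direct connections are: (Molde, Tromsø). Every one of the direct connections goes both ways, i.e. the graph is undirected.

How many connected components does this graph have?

5

From Bodø: component {Bodø}.
From Hamar: component {Hamar}.
From Kristiansand: component {Kristiansand}.
From Molde: component {Molde, Tromsø}.
From Oslo: component {Oslo}.
That's 5 components.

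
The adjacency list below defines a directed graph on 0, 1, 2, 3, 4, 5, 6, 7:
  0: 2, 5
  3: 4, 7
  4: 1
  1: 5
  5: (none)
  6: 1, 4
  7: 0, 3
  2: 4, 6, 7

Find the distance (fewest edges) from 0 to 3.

Distance 0: 0.
Distance 1: 2, 5.
Distance 2: 4, 6, 7.
Distance 3: 1, 3 — contains 3.

3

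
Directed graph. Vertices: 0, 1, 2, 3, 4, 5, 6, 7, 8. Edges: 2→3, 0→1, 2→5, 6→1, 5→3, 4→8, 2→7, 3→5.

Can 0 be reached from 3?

No

Explore from 3.
Distance 1: reach 5.
The search from 3 is exhausted; no directed path reaches 0.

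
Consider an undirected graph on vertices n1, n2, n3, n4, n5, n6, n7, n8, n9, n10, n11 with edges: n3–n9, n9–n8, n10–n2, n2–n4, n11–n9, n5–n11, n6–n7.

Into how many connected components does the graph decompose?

From n1: component {n1}.
From n2: component {n2, n4, n10}.
From n3: component {n3, n5, n8, n9, n11}.
From n6: component {n6, n7}.
That's 4 components.

4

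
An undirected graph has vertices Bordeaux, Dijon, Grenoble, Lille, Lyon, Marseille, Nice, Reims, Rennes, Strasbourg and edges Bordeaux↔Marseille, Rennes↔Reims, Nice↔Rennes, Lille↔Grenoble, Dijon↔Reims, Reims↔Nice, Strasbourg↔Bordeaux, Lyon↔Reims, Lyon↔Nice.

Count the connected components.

From Bordeaux: component {Bordeaux, Marseille, Strasbourg}.
From Dijon: component {Dijon, Lyon, Nice, Reims, Rennes}.
From Grenoble: component {Grenoble, Lille}.
That's 3 components.

3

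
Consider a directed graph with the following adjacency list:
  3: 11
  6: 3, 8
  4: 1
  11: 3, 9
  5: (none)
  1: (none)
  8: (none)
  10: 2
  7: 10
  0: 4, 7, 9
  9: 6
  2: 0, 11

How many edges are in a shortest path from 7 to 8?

6

Distance 0: 7.
Distance 1: 10.
Distance 2: 2.
Distance 3: 0, 11.
Distance 4: 3, 4, 9.
Distance 5: 1, 6.
Distance 6: 8 — contains 8.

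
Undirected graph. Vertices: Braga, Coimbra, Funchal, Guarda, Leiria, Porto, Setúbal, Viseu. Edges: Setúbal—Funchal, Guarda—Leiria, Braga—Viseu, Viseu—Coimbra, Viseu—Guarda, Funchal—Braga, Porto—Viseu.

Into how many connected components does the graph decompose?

From Braga: component {Braga, Coimbra, Funchal, Guarda, Leiria, Porto, Setúbal, Viseu}.
That's 1 component.

1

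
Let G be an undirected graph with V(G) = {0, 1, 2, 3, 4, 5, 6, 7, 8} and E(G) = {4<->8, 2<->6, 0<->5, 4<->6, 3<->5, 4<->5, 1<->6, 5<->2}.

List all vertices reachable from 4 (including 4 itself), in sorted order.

Start at 4.
Its neighbours: 5, 6, 8.
Then their neighbours: 0, 1, 2, 3.
Nothing further is reachable.

0, 1, 2, 3, 4, 5, 6, 8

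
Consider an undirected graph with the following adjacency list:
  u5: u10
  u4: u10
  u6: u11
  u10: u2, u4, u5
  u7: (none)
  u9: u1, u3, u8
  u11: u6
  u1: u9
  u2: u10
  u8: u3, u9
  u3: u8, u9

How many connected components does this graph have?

From u1: component {u1, u3, u8, u9}.
From u2: component {u2, u4, u5, u10}.
From u6: component {u6, u11}.
From u7: component {u7}.
That's 4 components.

4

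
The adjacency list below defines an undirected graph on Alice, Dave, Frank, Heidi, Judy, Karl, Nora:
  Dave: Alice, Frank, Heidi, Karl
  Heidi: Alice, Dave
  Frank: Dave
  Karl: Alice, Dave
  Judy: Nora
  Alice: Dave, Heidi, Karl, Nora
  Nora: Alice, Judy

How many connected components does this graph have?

1

From Alice: component {Alice, Dave, Frank, Heidi, Judy, Karl, Nora}.
That's 1 component.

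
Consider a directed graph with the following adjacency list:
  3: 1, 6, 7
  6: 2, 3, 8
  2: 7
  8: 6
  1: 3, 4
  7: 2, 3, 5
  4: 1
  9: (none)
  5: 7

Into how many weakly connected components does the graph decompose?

From 1: component {1, 2, 3, 4, 5, 6, 7, 8}.
From 9: component {9}.
That's 2 components.

2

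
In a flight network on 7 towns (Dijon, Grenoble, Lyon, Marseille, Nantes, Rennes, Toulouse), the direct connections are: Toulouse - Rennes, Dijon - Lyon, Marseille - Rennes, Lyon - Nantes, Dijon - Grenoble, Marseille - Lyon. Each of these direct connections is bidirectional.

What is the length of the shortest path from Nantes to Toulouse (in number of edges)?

Distance 0: Nantes.
Distance 1: Lyon.
Distance 2: Dijon, Marseille.
Distance 3: Grenoble, Rennes.
Distance 4: Toulouse — contains Toulouse.

4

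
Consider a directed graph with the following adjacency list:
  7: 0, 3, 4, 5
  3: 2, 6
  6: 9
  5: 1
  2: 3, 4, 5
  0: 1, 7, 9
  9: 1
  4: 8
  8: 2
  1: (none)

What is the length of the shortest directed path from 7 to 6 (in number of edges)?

Distance 0: 7.
Distance 1: 0, 3, 4, 5.
Distance 2: 1, 2, 6, 8, 9 — contains 6.

2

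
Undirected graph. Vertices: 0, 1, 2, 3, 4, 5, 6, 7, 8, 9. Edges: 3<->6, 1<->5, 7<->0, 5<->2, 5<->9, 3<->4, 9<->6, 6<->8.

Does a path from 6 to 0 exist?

No

Explore from 6.
Distance 1: reach 3, 8, 9.
Distance 2: reach 4, 5.
Distance 3: reach 1, 2.
The search is exhausted without reaching 0; it lies in a different component.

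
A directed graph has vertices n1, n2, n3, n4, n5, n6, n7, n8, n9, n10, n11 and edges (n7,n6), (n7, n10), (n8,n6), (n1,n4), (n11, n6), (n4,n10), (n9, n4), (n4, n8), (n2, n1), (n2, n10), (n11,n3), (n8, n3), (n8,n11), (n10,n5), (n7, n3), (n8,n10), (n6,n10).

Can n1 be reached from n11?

No

Explore from n11.
Distance 1: reach n3, n6.
Distance 2: reach n10.
Distance 3: reach n5.
The search from n11 is exhausted; no directed path reaches n1.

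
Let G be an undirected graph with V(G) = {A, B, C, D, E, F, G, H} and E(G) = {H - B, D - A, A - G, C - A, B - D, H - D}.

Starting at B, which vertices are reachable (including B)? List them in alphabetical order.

A, B, C, D, G, H

Start at B.
Its neighbours: D, H.
Then their neighbours: A.
Then next layer: C, G.
Nothing further is reachable.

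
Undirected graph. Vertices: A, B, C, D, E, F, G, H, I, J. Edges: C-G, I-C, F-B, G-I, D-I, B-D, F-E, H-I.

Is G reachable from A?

No

A has no edges, so nothing is reachable from it.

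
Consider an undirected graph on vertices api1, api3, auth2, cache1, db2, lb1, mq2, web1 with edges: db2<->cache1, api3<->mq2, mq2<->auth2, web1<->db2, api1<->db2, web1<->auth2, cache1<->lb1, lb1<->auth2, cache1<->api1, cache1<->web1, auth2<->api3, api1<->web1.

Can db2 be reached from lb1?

Explore from lb1.
Distance 1: reach auth2, cache1.
Distance 2: reach api1, api3, db2, mq2, web1.
Found db2.

Yes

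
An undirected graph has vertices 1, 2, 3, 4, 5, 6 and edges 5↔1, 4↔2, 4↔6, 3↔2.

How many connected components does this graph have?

2

From 1: component {1, 5}.
From 2: component {2, 3, 4, 6}.
That's 2 components.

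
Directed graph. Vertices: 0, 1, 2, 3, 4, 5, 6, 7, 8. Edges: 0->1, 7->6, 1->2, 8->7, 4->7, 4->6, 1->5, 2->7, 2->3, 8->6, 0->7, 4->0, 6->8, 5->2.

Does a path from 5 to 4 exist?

Explore from 5.
Distance 1: reach 2.
Distance 2: reach 3, 7.
Distance 3: reach 6.
Distance 4: reach 8.
The search from 5 is exhausted; no directed path reaches 4.

No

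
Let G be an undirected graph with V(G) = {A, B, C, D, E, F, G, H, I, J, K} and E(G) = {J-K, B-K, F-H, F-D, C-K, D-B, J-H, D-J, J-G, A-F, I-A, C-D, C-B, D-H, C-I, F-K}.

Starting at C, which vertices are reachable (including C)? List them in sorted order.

A, B, C, D, F, G, H, I, J, K

Start at C.
Its neighbours: B, D, I, K.
Then their neighbours: A, F, H, J.
Then next layer: G.
Nothing further is reachable.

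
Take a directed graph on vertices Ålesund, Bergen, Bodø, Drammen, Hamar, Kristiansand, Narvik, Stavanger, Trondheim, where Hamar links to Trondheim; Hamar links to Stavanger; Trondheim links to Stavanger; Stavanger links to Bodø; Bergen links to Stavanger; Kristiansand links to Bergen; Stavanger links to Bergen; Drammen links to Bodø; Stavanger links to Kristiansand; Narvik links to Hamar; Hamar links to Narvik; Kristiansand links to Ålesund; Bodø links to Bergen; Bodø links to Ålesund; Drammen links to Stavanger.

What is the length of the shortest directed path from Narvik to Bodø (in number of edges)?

Distance 0: Narvik.
Distance 1: Hamar.
Distance 2: Stavanger, Trondheim.
Distance 3: Bergen, Bodø, Kristiansand — contains Bodø.

3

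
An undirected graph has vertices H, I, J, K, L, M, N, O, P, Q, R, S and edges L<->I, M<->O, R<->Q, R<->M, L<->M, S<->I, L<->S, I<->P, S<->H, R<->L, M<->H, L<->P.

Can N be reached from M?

No

Explore from M.
Distance 1: reach H, L, O, R.
Distance 2: reach I, P, Q, S.
The search is exhausted without reaching N; it lies in a different component.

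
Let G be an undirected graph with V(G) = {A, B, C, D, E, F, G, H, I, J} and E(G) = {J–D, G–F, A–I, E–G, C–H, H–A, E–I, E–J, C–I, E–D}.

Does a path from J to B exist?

No

Explore from J.
Distance 1: reach D, E.
Distance 2: reach G, I.
Distance 3: reach A, C, F.
Distance 4: reach H.
The search is exhausted without reaching B; it lies in a different component.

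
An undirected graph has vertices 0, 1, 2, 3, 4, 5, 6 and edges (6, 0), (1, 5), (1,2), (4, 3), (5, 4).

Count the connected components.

From 0: component {0, 6}.
From 1: component {1, 2, 3, 4, 5}.
That's 2 components.

2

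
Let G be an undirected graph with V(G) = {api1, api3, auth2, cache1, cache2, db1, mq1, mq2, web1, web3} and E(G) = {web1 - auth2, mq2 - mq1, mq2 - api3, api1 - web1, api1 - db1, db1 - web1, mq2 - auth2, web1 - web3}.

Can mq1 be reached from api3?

Yes

Explore from api3.
Distance 1: reach mq2.
Distance 2: reach auth2, mq1.
Found mq1.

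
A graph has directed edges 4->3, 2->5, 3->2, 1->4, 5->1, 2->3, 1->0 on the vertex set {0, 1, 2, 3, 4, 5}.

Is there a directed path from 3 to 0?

Yes

Explore from 3.
Distance 1: reach 2.
Distance 2: reach 5.
Distance 3: reach 1.
Distance 4: reach 0, 4.
Found 0.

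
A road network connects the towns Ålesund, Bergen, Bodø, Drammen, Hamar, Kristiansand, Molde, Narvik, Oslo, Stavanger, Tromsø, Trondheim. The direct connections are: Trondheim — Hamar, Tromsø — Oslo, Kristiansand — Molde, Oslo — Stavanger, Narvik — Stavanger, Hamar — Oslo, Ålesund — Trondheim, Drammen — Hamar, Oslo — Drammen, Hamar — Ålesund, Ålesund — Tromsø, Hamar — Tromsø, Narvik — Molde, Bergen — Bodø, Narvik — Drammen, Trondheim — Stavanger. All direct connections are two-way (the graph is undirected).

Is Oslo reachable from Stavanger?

Explore from Stavanger.
Distance 1: reach Narvik, Oslo, Trondheim.
Found Oslo.

Yes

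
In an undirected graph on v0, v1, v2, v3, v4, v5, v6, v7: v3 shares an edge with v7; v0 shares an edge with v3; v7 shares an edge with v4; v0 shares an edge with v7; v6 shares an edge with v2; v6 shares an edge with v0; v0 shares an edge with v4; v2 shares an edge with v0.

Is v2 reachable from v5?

v5 has no edges, so nothing is reachable from it.

No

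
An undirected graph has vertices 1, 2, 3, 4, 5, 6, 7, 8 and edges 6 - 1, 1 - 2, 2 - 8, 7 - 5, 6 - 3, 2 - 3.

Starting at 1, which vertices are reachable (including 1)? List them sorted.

Start at 1.
Its neighbours: 2, 6.
Then their neighbours: 3, 8.
Nothing further is reachable.

1, 2, 3, 6, 8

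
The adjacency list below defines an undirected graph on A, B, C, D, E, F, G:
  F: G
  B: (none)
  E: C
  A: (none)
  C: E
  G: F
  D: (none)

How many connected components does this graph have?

From A: component {A}.
From B: component {B}.
From C: component {C, E}.
From D: component {D}.
From F: component {F, G}.
That's 5 components.

5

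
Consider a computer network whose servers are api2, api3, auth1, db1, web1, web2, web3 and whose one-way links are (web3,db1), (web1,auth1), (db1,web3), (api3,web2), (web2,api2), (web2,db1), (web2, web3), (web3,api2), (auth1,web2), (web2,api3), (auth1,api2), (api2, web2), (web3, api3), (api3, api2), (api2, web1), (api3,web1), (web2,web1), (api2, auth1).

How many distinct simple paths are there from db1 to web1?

db1→web3→api2→auth1→web2→api3→web1
db1→web3→api2→auth1→web2→web1
db1→web3→api2→web1
db1→web3→api2→web2→api3→web1
db1→web3→api2→web2→web1
db1→web3→api3→api2→auth1→web2→web1
db1→web3→api3→api2→web1
db1→web3→api3→api2→web2→web1
db1→web3→api3→web1
db1→web3→api3→web2→api2→web1
db1→web3→api3→web2→web1

11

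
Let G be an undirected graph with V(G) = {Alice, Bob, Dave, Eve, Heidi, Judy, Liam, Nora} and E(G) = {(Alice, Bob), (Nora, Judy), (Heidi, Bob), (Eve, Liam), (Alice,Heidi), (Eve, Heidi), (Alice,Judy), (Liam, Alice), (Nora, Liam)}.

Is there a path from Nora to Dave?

No

Explore from Nora.
Distance 1: reach Judy, Liam.
Distance 2: reach Alice, Eve.
Distance 3: reach Bob, Heidi.
The search is exhausted without reaching Dave; it lies in a different component.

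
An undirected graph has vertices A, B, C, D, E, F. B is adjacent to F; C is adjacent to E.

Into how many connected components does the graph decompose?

From A: component {A}.
From B: component {B, F}.
From C: component {C, E}.
From D: component {D}.
That's 4 components.

4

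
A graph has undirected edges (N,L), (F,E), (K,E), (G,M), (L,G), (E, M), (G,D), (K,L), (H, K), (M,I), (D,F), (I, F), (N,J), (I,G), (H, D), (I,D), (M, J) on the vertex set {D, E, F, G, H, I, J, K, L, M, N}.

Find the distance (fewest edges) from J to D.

3

Distance 0: J.
Distance 1: M, N.
Distance 2: E, G, I, L.
Distance 3: D, F, K — contains D.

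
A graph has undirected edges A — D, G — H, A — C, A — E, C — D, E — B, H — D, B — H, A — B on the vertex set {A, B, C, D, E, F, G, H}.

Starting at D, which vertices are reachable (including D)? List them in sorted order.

A, B, C, D, E, G, H

Start at D.
Its neighbours: A, C, H.
Then their neighbours: B, E, G.
Nothing further is reachable.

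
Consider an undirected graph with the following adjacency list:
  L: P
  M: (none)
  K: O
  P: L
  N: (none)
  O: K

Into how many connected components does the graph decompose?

From K: component {K, O}.
From L: component {L, P}.
From M: component {M}.
From N: component {N}.
That's 4 components.

4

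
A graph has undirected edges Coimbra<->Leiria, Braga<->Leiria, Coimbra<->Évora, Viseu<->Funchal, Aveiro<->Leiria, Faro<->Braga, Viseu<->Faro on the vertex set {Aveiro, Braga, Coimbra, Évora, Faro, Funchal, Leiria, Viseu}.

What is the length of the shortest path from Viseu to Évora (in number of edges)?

5

Distance 0: Viseu.
Distance 1: Faro, Funchal.
Distance 2: Braga.
Distance 3: Leiria.
Distance 4: Aveiro, Coimbra.
Distance 5: Évora — contains Évora.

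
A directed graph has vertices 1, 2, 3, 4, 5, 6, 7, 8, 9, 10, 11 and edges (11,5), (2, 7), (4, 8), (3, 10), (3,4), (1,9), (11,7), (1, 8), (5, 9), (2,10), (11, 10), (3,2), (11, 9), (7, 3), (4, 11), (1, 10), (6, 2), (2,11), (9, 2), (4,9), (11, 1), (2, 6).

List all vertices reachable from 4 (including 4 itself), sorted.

Start at 4.
Its neighbours: 8, 9, 11.
Then their neighbours: 1, 2, 5, 7, 10.
Then next layer: 3, 6.
Every vertex is now reached.

1, 2, 3, 4, 5, 6, 7, 8, 9, 10, 11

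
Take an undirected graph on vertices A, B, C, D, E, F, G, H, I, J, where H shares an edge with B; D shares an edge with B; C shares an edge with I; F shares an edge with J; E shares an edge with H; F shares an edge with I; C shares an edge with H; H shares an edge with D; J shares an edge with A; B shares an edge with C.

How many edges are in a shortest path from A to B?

Distance 0: A.
Distance 1: J.
Distance 2: F.
Distance 3: I.
Distance 4: C.
Distance 5: B, H — contains B.

5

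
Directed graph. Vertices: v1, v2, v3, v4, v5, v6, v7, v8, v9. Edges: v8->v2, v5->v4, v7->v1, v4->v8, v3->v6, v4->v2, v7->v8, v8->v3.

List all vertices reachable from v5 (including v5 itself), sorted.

Start at v5.
Its neighbours: v4.
Then their neighbours: v2, v8.
Then next layer: v3.
Then next layer: v6.
Nothing further is reachable.

v2, v3, v4, v5, v6, v8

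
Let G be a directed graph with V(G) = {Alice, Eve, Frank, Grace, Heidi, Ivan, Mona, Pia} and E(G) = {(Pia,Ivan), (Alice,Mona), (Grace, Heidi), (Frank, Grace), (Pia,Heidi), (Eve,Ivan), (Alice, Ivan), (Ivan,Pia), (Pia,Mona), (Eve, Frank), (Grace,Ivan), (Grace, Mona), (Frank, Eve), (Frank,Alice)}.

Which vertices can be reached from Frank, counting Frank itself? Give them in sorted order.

Alice, Eve, Frank, Grace, Heidi, Ivan, Mona, Pia

Start at Frank.
Its neighbours: Alice, Eve, Grace.
Then their neighbours: Heidi, Ivan, Mona.
Then next layer: Pia.
Every vertex is now reached.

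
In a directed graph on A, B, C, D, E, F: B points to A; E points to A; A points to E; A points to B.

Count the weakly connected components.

From A: component {A, B, E}.
From C: component {C}.
From D: component {D}.
From F: component {F}.
That's 4 components.

4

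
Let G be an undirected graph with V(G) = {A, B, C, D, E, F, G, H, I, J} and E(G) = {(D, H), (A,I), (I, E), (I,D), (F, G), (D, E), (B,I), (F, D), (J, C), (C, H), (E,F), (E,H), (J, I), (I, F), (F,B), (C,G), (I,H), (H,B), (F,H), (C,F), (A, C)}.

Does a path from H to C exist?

Explore from H.
Distance 1: reach B, C, D, E, F, I.
Found C.

Yes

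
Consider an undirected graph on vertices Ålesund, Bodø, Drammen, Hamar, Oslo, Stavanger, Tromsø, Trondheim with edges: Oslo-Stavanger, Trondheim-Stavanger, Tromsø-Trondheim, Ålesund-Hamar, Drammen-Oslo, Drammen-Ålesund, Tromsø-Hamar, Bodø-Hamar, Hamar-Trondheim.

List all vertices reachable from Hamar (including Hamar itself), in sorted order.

Start at Hamar.
Its neighbours: Ålesund, Bodø, Tromsø, Trondheim.
Then their neighbours: Drammen, Stavanger.
Then next layer: Oslo.
Every vertex is now reached.

Ålesund, Bodø, Drammen, Hamar, Oslo, Stavanger, Tromsø, Trondheim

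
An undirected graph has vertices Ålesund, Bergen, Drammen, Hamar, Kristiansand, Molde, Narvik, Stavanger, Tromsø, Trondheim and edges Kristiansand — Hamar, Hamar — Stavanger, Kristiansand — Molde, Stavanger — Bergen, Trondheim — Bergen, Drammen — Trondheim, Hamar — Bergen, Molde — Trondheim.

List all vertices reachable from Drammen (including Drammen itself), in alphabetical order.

Bergen, Drammen, Hamar, Kristiansand, Molde, Stavanger, Trondheim

Start at Drammen.
Its neighbours: Trondheim.
Then their neighbours: Bergen, Molde.
Then next layer: Hamar, Kristiansand, Stavanger.
Nothing further is reachable.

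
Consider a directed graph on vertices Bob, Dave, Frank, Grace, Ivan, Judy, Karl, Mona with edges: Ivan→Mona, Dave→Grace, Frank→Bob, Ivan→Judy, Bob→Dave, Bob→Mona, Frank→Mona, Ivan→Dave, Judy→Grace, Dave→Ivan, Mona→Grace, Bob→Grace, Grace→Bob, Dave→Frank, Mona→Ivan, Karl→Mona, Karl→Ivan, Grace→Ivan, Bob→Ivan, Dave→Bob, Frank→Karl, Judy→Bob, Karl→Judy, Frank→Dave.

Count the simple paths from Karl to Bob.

20

Karl→Ivan→Dave→Bob
Karl→Ivan→Dave→Frank→Bob
Karl→Ivan→Dave→Frank→Mona→Grace→Bob
Karl→Ivan→Dave→Grace→Bob
Karl→Ivan→Judy→Bob
Karl→Ivan→Judy→Grace→Bob
Karl→Ivan→Mona→Grace→Bob
Karl→Judy→Bob
... and 12 more.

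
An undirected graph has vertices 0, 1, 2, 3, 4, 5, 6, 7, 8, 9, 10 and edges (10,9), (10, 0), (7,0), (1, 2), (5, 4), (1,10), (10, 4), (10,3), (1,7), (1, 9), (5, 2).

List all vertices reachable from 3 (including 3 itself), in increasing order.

0, 1, 2, 3, 4, 5, 7, 9, 10

Start at 3.
Its neighbours: 10.
Then their neighbours: 0, 1, 4, 9.
Then next layer: 2, 5, 7.
Nothing further is reachable.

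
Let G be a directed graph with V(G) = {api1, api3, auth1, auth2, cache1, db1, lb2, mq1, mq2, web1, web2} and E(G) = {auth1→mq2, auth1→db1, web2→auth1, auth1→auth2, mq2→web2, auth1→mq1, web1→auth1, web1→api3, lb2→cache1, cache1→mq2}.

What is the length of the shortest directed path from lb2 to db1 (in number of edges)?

Distance 0: lb2.
Distance 1: cache1.
Distance 2: mq2.
Distance 3: web2.
Distance 4: auth1.
Distance 5: auth2, db1, mq1 — contains db1.

5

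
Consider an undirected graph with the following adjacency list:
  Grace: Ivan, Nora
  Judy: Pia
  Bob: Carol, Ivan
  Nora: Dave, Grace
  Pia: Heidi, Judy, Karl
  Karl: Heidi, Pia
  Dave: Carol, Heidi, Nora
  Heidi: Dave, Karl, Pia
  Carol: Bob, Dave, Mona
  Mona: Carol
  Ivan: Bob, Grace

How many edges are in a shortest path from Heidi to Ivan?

4

Distance 0: Heidi.
Distance 1: Dave, Karl, Pia.
Distance 2: Carol, Judy, Nora.
Distance 3: Bob, Grace, Mona.
Distance 4: Ivan — contains Ivan.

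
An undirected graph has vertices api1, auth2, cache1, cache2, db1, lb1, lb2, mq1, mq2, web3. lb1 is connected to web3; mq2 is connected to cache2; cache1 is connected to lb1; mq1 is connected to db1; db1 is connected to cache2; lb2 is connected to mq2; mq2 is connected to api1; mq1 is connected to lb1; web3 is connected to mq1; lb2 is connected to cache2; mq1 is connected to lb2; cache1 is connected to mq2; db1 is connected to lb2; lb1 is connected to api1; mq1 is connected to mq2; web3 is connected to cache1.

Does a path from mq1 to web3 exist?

Yes

Explore from mq1.
Distance 1: reach db1, lb1, lb2, mq2, web3.
Found web3.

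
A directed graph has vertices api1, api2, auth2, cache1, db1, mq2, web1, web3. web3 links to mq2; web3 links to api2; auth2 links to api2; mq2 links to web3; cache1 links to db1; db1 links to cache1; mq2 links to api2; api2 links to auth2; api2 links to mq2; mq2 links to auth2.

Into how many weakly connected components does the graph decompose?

4

From api1: component {api1}.
From api2: component {api2, auth2, mq2, web3}.
From cache1: component {cache1, db1}.
From web1: component {web1}.
That's 4 components.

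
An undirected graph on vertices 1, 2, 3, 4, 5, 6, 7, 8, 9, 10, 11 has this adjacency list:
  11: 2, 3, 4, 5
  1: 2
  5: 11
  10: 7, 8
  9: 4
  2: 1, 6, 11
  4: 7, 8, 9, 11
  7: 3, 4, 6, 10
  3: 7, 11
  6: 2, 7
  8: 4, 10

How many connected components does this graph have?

From 1: component {1, 2, 3, 4, 5, 6, 7, 8, 9, 10, 11}.
That's 1 component.

1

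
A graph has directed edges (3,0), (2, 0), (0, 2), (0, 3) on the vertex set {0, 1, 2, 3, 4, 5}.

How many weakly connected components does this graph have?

4

From 0: component {0, 2, 3}.
From 1: component {1}.
From 4: component {4}.
From 5: component {5}.
That's 4 components.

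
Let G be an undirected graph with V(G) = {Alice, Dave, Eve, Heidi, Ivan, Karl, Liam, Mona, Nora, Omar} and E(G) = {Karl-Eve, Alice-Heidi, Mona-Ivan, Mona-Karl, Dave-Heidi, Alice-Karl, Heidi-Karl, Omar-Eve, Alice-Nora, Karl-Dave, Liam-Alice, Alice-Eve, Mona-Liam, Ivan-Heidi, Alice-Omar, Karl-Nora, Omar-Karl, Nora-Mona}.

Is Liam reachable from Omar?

Explore from Omar.
Distance 1: reach Alice, Eve, Karl.
Distance 2: reach Dave, Heidi, Liam, Mona, Nora.
Found Liam.

Yes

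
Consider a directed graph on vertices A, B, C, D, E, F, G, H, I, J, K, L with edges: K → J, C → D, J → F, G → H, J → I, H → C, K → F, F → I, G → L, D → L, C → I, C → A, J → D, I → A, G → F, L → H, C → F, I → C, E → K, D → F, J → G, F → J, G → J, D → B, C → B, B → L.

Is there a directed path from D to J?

Explore from D.
Distance 1: reach B, F, L.
Distance 2: reach H, I, J.
Found J.

Yes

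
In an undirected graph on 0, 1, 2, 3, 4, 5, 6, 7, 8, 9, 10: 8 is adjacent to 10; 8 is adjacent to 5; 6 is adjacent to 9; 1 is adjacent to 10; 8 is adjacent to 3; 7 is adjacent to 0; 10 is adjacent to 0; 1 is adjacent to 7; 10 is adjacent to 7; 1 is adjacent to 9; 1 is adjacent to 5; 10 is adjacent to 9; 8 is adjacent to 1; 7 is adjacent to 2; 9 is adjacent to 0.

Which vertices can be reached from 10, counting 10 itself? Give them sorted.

Start at 10.
Its neighbours: 0, 1, 7, 8, 9.
Then their neighbours: 2, 3, 5, 6.
Nothing further is reachable.

0, 1, 2, 3, 5, 6, 7, 8, 9, 10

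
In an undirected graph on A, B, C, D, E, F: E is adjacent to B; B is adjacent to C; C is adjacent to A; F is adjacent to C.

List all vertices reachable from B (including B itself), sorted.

Start at B.
Its neighbours: C, E.
Then their neighbours: A, F.
Nothing further is reachable.

A, B, C, E, F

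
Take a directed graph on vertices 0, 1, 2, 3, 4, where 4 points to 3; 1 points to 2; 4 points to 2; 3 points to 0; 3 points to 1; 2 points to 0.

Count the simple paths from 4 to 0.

3

4→2→0
4→3→0
4→3→1→2→0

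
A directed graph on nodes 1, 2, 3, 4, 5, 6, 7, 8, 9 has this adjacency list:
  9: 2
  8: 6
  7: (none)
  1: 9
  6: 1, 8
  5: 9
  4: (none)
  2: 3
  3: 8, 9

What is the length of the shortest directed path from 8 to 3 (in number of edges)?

5

Distance 0: 8.
Distance 1: 6.
Distance 2: 1.
Distance 3: 9.
Distance 4: 2.
Distance 5: 3 — contains 3.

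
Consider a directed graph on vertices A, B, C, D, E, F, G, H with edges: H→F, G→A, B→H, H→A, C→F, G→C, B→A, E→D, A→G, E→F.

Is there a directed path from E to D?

Yes

Explore from E.
Distance 1: reach D, F.
Found D.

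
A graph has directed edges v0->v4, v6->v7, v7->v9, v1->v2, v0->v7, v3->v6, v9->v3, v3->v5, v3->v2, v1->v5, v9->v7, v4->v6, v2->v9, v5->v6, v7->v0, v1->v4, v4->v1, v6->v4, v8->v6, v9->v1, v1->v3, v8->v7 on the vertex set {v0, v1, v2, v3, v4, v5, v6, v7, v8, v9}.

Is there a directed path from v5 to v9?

Yes

Explore from v5.
Distance 1: reach v6.
Distance 2: reach v4, v7.
Distance 3: reach v0, v1, v9.
Found v9.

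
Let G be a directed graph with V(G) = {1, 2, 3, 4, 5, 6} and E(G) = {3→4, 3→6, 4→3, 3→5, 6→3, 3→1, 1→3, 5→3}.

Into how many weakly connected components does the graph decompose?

From 1: component {1, 3, 4, 5, 6}.
From 2: component {2}.
That's 2 components.

2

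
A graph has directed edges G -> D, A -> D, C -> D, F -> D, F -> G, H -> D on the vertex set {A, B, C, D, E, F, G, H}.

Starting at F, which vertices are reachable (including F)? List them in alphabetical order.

D, F, G

Start at F.
Its neighbours: D, G.
Nothing further is reachable.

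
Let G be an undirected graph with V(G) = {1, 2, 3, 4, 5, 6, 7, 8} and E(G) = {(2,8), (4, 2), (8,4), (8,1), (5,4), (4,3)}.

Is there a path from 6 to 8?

6 has no edges, so nothing is reachable from it.

No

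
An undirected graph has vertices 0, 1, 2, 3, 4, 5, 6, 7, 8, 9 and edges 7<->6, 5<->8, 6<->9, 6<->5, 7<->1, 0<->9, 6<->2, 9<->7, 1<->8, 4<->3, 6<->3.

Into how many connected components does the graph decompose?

1

From 0: component {0, 1, 2, 3, 4, 5, 6, 7, 8, 9}.
That's 1 component.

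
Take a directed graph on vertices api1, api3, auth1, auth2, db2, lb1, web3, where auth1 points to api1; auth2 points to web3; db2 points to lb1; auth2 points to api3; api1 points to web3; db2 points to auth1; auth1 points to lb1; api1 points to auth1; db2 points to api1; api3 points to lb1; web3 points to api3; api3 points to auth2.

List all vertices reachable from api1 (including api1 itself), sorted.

Start at api1.
Its neighbours: auth1, web3.
Then their neighbours: api3, lb1.
Then next layer: auth2.
Nothing further is reachable.

api1, api3, auth1, auth2, lb1, web3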